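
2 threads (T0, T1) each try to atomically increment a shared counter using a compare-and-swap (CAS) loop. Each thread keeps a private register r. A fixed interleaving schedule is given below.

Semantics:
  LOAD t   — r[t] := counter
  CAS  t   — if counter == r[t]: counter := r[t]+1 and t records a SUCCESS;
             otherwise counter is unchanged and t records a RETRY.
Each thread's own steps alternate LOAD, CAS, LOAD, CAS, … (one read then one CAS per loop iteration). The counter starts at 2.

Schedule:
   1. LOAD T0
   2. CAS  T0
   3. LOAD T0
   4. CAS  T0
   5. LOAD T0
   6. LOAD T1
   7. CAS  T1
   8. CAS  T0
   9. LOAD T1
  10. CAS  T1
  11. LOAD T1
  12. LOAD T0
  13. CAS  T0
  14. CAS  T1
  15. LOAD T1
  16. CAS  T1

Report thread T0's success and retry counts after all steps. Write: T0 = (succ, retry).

T0 = (3, 1)

#1 T0 reads 2
#2 T0 CAS(2→3) writes; counter now 3
#3 T0 reads 3
#4 T0 CAS(3→4) writes; counter now 4
#5 T0 reads 4
#6 T1 reads 4
#7 T1 CAS(4→5) writes; counter now 5
#8 T0 CAS(4→5) fails; counter now 5
#9 T1 reads 5
#10 T1 CAS(5→6) writes; counter now 6
#11 T1 reads 6
#12 T0 reads 6
#13 T0 CAS(6→7) writes; counter now 7
#14 T1 CAS(6→7) fails; counter now 7
#15 T1 reads 7
#16 T1 CAS(7→8) writes; counter now 8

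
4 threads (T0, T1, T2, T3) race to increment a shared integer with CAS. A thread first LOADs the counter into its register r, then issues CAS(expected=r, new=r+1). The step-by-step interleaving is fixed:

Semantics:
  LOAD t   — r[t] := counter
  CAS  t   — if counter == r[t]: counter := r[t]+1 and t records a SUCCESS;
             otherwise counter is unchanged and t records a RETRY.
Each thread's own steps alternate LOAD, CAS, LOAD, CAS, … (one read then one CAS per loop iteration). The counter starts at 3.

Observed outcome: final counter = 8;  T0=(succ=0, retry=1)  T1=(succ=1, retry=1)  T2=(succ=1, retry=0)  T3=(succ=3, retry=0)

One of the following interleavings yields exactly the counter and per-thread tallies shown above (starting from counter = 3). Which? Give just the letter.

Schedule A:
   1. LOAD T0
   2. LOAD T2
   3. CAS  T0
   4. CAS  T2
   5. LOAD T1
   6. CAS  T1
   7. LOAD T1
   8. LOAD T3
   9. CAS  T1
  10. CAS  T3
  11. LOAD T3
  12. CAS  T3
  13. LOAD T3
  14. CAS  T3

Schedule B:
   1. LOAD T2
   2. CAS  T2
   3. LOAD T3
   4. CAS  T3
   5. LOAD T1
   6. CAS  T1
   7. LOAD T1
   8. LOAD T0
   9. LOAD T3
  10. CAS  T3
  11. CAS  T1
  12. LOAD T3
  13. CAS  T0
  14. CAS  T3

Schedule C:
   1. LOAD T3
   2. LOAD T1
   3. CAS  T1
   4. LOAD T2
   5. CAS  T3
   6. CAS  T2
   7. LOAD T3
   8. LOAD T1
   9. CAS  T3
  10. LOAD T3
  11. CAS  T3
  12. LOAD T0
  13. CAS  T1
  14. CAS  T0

B

Run B:
1. LOAD T2 → mem=3 r[T2]=3 [LOAD]
2. CAS T2 → mem=4 r[T2]=3 [OK]
3. LOAD T3 → mem=4 r[T3]=4 [LOAD]
4. CAS T3 → mem=5 r[T3]=4 [OK]
5. LOAD T1 → mem=5 r[T1]=5 [LOAD]
6. CAS T1 → mem=6 r[T1]=5 [OK]
7. LOAD T1 → mem=6 r[T1]=6 [LOAD]
8. LOAD T0 → mem=6 r[T0]=6 [LOAD]
9. LOAD T3 → mem=6 r[T3]=6 [LOAD]
10. CAS T3 → mem=7 r[T3]=6 [OK]
11. CAS T1 → mem=7 r[T1]=6 [RETRY]
12. LOAD T3 → mem=7 r[T3]=7 [LOAD]
13. CAS T0 → mem=7 r[T0]=6 [RETRY]
14. CAS T3 → mem=8 r[T3]=7 [OK]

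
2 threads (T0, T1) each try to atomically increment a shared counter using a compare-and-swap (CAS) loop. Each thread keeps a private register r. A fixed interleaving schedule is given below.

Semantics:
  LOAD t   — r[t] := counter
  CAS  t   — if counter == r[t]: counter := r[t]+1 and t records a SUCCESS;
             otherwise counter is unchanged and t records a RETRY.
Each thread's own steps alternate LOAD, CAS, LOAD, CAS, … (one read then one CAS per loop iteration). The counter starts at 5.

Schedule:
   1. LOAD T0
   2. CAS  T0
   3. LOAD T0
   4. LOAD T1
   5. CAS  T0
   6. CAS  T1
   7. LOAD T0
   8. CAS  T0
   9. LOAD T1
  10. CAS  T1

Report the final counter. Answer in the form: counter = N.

counter = 9

1. LOAD T0 → mem=5 r[T0]=5 [LOAD]
2. CAS T0 → mem=6 r[T0]=5 [OK]
3. LOAD T0 → mem=6 r[T0]=6 [LOAD]
4. LOAD T1 → mem=6 r[T1]=6 [LOAD]
5. CAS T0 → mem=7 r[T0]=6 [OK]
6. CAS T1 → mem=7 r[T1]=6 [RETRY]
7. LOAD T0 → mem=7 r[T0]=7 [LOAD]
8. CAS T0 → mem=8 r[T0]=7 [OK]
9. LOAD T1 → mem=8 r[T1]=8 [LOAD]
10. CAS T1 → mem=9 r[T1]=8 [OK]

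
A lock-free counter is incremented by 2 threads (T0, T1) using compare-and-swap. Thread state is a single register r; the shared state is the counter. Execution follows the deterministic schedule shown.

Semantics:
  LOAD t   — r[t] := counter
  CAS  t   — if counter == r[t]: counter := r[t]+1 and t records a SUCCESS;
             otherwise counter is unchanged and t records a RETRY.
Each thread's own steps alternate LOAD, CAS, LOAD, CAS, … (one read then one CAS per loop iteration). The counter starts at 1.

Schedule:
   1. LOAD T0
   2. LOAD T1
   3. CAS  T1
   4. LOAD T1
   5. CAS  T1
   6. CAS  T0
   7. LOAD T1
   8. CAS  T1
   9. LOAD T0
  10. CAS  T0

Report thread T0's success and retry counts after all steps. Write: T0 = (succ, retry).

T0 = (1, 1)

[1] T0.load  rd  (counter 1, T0.r 1)
[2] T1.load  rd  (counter 1, T1.r 1)
[3] T1.cas  hit  (counter 2, T1.r 1)
[4] T1.load  rd  (counter 2, T1.r 2)
[5] T1.cas  hit  (counter 3, T1.r 2)
[6] T0.cas  miss  (counter 3, T0.r 1)
[7] T1.load  rd  (counter 3, T1.r 3)
[8] T1.cas  hit  (counter 4, T1.r 3)
[9] T0.load  rd  (counter 4, T0.r 4)
[10] T0.cas  hit  (counter 5, T0.r 4)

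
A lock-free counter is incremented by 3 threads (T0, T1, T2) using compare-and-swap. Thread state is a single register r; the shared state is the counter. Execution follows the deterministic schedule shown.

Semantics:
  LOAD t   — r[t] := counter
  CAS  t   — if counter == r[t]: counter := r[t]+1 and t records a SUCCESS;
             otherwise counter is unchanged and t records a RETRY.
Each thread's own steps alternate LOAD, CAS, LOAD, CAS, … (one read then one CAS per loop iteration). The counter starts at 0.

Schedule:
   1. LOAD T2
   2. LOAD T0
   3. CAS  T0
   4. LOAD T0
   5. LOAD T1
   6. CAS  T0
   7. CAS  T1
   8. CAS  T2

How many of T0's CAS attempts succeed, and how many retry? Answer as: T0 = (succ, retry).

1. LOAD T2 → mem=0 r[T2]=0 [LOAD]
2. LOAD T0 → mem=0 r[T0]=0 [LOAD]
3. CAS T0 → mem=1 r[T0]=0 [OK]
4. LOAD T0 → mem=1 r[T0]=1 [LOAD]
5. LOAD T1 → mem=1 r[T1]=1 [LOAD]
6. CAS T0 → mem=2 r[T0]=1 [OK]
7. CAS T1 → mem=2 r[T1]=1 [RETRY]
8. CAS T2 → mem=2 r[T2]=0 [RETRY]

T0 = (2, 0)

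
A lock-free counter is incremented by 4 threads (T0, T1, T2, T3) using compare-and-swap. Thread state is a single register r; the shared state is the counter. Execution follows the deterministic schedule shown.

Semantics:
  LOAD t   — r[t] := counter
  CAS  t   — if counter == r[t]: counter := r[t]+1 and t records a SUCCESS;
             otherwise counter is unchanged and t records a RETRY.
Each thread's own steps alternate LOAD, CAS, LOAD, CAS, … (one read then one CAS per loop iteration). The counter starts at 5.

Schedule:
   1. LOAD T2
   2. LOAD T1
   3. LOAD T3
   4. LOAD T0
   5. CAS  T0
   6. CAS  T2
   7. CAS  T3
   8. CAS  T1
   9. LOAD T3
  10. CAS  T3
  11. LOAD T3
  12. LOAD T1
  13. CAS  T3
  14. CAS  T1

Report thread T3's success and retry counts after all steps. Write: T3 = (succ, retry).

T3 = (2, 1)

step 1: T2 LOAD ⇒ load; ctr=5 reg=5
step 2: T1 LOAD ⇒ load; ctr=5 reg=5
step 3: T3 LOAD ⇒ load; ctr=5 reg=5
step 4: T0 LOAD ⇒ load; ctr=5 reg=5
step 5: T0 CAS ⇒ ok; ctr=6 reg=5
step 6: T2 CAS ⇒ retry; ctr=6 reg=5
step 7: T3 CAS ⇒ retry; ctr=6 reg=5
step 8: T1 CAS ⇒ retry; ctr=6 reg=5
step 9: T3 LOAD ⇒ load; ctr=6 reg=6
step 10: T3 CAS ⇒ ok; ctr=7 reg=6
step 11: T3 LOAD ⇒ load; ctr=7 reg=7
step 12: T1 LOAD ⇒ load; ctr=7 reg=7
step 13: T3 CAS ⇒ ok; ctr=8 reg=7
step 14: T1 CAS ⇒ retry; ctr=8 reg=7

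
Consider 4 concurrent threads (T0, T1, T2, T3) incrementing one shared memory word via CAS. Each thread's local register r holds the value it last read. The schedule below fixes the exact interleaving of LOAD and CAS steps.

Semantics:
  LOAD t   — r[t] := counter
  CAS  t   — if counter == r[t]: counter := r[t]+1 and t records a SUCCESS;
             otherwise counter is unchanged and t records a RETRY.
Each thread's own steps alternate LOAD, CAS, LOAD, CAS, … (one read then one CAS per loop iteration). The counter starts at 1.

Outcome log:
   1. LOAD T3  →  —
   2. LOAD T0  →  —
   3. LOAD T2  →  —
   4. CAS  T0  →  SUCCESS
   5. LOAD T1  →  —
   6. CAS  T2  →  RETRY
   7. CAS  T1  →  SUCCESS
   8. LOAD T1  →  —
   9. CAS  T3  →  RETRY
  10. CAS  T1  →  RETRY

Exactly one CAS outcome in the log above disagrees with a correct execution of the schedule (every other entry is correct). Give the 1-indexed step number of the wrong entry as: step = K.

step = 10

Re-executing:
#1 T3 reads 1
#2 T0 reads 1
#3 T2 reads 1
#4 T0 CAS(1→2) writes; counter now 2
#5 T1 reads 2
#6 T2 CAS(1→2) fails; counter now 2
#7 T1 CAS(2→3) writes; counter now 3
#8 T1 reads 3
#9 T3 CAS(1→2) fails; counter now 3
#10 T1 CAS(3→4) writes; counter now 4
Log disagrees first at step 10.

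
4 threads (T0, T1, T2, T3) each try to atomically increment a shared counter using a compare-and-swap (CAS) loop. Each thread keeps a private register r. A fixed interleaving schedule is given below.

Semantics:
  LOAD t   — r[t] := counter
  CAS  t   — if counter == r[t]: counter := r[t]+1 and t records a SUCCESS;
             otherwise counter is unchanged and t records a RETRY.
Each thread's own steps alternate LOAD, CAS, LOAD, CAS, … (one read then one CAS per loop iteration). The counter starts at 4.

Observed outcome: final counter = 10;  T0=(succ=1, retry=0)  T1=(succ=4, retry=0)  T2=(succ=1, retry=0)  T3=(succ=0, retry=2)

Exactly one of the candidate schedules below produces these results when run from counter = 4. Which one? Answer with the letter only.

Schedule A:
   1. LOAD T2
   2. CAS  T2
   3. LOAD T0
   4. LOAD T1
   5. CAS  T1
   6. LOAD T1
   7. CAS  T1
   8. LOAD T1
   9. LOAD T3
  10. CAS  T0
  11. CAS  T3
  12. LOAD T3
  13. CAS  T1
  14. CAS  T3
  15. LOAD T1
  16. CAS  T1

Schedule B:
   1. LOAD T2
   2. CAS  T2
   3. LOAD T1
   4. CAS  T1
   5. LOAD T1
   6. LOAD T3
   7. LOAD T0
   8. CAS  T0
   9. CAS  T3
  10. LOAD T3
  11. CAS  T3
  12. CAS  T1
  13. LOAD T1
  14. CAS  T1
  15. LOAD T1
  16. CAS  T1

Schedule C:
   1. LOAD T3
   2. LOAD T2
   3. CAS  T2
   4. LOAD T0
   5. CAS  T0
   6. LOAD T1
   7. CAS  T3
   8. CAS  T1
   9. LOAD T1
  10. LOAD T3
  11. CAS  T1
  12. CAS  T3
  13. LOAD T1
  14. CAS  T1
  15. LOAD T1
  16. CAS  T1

C

Tracing schedule C:
1. LOAD T3 → mem=4 r[T3]=4 [LOAD]
2. LOAD T2 → mem=4 r[T2]=4 [LOAD]
3. CAS T2 → mem=5 r[T2]=4 [OK]
4. LOAD T0 → mem=5 r[T0]=5 [LOAD]
5. CAS T0 → mem=6 r[T0]=5 [OK]
6. LOAD T1 → mem=6 r[T1]=6 [LOAD]
7. CAS T3 → mem=6 r[T3]=4 [RETRY]
8. CAS T1 → mem=7 r[T1]=6 [OK]
9. LOAD T1 → mem=7 r[T1]=7 [LOAD]
10. LOAD T3 → mem=7 r[T3]=7 [LOAD]
11. CAS T1 → mem=8 r[T1]=7 [OK]
12. CAS T3 → mem=8 r[T3]=7 [RETRY]
13. LOAD T1 → mem=8 r[T1]=8 [LOAD]
14. CAS T1 → mem=9 r[T1]=8 [OK]
15. LOAD T1 → mem=9 r[T1]=9 [LOAD]
16. CAS T1 → mem=10 r[T1]=9 [OK]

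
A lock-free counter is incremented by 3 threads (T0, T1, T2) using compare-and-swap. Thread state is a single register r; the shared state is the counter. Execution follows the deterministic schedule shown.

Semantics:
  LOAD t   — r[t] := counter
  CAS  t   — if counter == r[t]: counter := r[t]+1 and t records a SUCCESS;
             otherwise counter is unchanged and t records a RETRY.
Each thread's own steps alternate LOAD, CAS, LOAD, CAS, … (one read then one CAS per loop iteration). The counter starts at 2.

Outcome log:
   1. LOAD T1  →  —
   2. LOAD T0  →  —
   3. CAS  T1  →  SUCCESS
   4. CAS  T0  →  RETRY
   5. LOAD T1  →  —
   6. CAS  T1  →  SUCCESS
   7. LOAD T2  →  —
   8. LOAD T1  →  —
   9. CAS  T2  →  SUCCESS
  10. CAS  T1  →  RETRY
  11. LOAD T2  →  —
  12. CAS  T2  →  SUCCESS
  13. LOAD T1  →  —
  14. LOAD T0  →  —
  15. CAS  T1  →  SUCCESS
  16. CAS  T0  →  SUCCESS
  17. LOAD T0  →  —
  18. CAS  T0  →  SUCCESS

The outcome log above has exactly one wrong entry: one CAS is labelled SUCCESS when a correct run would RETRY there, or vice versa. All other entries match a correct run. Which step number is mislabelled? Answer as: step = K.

Correct run:
T1 LOAD — after: cnt=2, r=2 — load
T0 LOAD — after: cnt=2, r=2 — load
T1 CAS — after: cnt=3, r=2 — ok
T0 CAS — after: cnt=3, r=2 — retry
T1 LOAD — after: cnt=3, r=3 — load
T1 CAS — after: cnt=4, r=3 — ok
T2 LOAD — after: cnt=4, r=4 — load
T1 LOAD — after: cnt=4, r=4 — load
T2 CAS — after: cnt=5, r=4 — ok
T1 CAS — after: cnt=5, r=4 — retry
T2 LOAD — after: cnt=5, r=5 — load
T2 CAS — after: cnt=6, r=5 — ok
T1 LOAD — after: cnt=6, r=6 — load
T0 LOAD — after: cnt=6, r=6 — load
T1 CAS — after: cnt=7, r=6 — ok
T0 CAS — after: cnt=7, r=6 — retry
T0 LOAD — after: cnt=7, r=7 — load
T0 CAS — after: cnt=8, r=7 — ok
Flip is step 16.

step = 16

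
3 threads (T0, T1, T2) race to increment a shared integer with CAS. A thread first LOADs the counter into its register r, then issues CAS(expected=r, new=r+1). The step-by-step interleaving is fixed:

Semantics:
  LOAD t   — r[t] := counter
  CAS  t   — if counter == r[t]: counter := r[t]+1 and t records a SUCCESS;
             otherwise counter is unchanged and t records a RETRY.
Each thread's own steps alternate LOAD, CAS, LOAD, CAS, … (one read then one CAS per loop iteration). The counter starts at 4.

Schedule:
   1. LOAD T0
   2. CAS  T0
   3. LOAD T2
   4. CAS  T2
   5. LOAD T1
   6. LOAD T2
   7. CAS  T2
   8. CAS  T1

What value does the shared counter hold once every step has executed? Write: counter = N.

T0 LOAD — after: cnt=4, r=4 — load
T0 CAS — after: cnt=5, r=4 — ok
T2 LOAD — after: cnt=5, r=5 — load
T2 CAS — after: cnt=6, r=5 — ok
T1 LOAD — after: cnt=6, r=6 — load
T2 LOAD — after: cnt=6, r=6 — load
T2 CAS — after: cnt=7, r=6 — ok
T1 CAS — after: cnt=7, r=6 — retry

counter = 7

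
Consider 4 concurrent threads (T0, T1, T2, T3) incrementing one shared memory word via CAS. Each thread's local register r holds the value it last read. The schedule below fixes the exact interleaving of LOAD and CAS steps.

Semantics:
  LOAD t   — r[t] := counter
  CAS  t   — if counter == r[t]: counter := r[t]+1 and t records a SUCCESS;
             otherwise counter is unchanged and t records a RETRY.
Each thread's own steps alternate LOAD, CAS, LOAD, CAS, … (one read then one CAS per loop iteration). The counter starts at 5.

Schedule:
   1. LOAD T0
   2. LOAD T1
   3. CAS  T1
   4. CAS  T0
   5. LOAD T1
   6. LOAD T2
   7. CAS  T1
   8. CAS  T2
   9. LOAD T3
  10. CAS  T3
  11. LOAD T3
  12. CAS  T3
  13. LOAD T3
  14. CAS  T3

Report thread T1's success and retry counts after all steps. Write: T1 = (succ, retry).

T1 = (2, 0)

   1) LOAD T0:  M=5  r_T0=5
   2) LOAD T1:  M=5  r_T1=5
   3) CAS  T1:  M=6  r_T1=5 ✓
   4) CAS  T0:  M=6  r_T0=5 ✗
   5) LOAD T1:  M=6  r_T1=6
   6) LOAD T2:  M=6  r_T2=6
   7) CAS  T1:  M=7  r_T1=6 ✓
   8) CAS  T2:  M=7  r_T2=6 ✗
   9) LOAD T3:  M=7  r_T3=7
  10) CAS  T3:  M=8  r_T3=7 ✓
  11) LOAD T3:  M=8  r_T3=8
  12) CAS  T3:  M=9  r_T3=8 ✓
  13) LOAD T3:  M=9  r_T3=9
  14) CAS  T3:  M=10  r_T3=9 ✓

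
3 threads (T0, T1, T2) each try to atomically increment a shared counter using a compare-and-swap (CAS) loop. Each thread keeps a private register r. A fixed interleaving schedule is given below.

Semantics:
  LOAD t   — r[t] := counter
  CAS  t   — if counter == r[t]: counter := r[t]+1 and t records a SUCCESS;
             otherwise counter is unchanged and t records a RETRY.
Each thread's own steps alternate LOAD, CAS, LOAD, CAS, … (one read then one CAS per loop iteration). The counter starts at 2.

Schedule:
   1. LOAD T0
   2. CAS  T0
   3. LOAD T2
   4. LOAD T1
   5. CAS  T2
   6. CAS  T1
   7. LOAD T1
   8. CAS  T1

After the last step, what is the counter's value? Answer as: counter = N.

counter = 5

T0 LOAD — after: cnt=2, r=2 — load
T0 CAS — after: cnt=3, r=2 — ok
T2 LOAD — after: cnt=3, r=3 — load
T1 LOAD — after: cnt=3, r=3 — load
T2 CAS — after: cnt=4, r=3 — ok
T1 CAS — after: cnt=4, r=3 — retry
T1 LOAD — after: cnt=4, r=4 — load
T1 CAS — after: cnt=5, r=4 — ok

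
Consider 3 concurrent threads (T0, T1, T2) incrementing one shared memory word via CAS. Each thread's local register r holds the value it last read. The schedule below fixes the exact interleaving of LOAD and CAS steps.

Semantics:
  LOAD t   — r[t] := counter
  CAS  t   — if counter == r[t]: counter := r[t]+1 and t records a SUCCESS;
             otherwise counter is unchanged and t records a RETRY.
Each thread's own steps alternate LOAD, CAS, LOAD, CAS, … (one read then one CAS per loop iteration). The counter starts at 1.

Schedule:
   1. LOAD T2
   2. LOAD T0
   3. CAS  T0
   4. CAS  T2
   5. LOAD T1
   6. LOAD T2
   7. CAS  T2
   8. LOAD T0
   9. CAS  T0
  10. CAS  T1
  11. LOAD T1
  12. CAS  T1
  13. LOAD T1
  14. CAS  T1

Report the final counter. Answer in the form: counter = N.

step 1: T2 LOAD ⇒ load; ctr=1 reg=1
step 2: T0 LOAD ⇒ load; ctr=1 reg=1
step 3: T0 CAS ⇒ ok; ctr=2 reg=1
step 4: T2 CAS ⇒ retry; ctr=2 reg=1
step 5: T1 LOAD ⇒ load; ctr=2 reg=2
step 6: T2 LOAD ⇒ load; ctr=2 reg=2
step 7: T2 CAS ⇒ ok; ctr=3 reg=2
step 8: T0 LOAD ⇒ load; ctr=3 reg=3
step 9: T0 CAS ⇒ ok; ctr=4 reg=3
step 10: T1 CAS ⇒ retry; ctr=4 reg=2
step 11: T1 LOAD ⇒ load; ctr=4 reg=4
step 12: T1 CAS ⇒ ok; ctr=5 reg=4
step 13: T1 LOAD ⇒ load; ctr=5 reg=5
step 14: T1 CAS ⇒ ok; ctr=6 reg=5

counter = 6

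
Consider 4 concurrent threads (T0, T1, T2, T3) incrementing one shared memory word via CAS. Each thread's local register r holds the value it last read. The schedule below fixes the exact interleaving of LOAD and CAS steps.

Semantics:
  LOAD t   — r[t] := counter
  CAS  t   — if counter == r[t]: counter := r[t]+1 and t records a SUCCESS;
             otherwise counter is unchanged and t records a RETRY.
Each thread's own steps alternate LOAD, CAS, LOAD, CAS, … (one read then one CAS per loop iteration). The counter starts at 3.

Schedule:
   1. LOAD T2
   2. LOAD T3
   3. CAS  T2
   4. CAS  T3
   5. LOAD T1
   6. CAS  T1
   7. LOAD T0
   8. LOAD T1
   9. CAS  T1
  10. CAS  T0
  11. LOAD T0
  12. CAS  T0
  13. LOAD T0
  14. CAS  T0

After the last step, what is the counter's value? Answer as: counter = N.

[1] T2.load  rd  (counter 3, T2.r 3)
[2] T3.load  rd  (counter 3, T3.r 3)
[3] T2.cas  hit  (counter 4, T2.r 3)
[4] T3.cas  miss  (counter 4, T3.r 3)
[5] T1.load  rd  (counter 4, T1.r 4)
[6] T1.cas  hit  (counter 5, T1.r 4)
[7] T0.load  rd  (counter 5, T0.r 5)
[8] T1.load  rd  (counter 5, T1.r 5)
[9] T1.cas  hit  (counter 6, T1.r 5)
[10] T0.cas  miss  (counter 6, T0.r 5)
[11] T0.load  rd  (counter 6, T0.r 6)
[12] T0.cas  hit  (counter 7, T0.r 6)
[13] T0.load  rd  (counter 7, T0.r 7)
[14] T0.cas  hit  (counter 8, T0.r 7)

counter = 8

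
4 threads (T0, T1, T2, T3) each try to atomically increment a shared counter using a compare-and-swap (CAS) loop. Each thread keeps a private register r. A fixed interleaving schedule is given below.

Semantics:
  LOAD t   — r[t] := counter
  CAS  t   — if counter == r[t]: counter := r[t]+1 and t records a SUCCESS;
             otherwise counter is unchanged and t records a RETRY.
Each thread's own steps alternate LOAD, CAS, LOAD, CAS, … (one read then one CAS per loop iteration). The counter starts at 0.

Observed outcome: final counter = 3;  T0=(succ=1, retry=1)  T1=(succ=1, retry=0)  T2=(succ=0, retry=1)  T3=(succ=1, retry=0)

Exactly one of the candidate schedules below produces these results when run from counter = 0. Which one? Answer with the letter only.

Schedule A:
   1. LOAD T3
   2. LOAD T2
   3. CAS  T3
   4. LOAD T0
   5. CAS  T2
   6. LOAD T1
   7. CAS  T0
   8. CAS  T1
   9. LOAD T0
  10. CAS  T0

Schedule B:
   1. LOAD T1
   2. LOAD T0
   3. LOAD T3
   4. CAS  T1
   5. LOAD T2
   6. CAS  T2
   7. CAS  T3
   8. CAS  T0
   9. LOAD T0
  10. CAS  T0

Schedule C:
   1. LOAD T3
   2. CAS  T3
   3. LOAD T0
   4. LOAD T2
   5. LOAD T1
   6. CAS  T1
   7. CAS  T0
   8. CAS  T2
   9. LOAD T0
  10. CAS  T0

Run C:
T3 LOAD — after: cnt=0, r=0 — load
T3 CAS — after: cnt=1, r=0 — ok
T0 LOAD — after: cnt=1, r=1 — load
T2 LOAD — after: cnt=1, r=1 — load
T1 LOAD — after: cnt=1, r=1 — load
T1 CAS — after: cnt=2, r=1 — ok
T0 CAS — after: cnt=2, r=1 — retry
T2 CAS — after: cnt=2, r=1 — retry
T0 LOAD — after: cnt=2, r=2 — load
T0 CAS — after: cnt=3, r=2 — ok

C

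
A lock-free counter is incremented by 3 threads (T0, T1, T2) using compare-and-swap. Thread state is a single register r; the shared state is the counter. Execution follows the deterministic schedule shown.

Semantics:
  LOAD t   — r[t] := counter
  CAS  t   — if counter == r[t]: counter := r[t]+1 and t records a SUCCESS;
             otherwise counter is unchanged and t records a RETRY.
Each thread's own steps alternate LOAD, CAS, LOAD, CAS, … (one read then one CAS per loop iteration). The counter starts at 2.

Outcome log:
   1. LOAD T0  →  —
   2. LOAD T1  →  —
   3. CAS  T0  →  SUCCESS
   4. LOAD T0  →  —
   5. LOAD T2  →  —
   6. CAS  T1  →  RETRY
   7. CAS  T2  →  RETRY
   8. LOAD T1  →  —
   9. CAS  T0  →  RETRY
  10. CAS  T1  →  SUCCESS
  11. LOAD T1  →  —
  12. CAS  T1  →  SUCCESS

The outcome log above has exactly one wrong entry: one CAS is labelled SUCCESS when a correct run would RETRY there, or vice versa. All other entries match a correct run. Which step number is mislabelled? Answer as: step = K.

Reference trace:
1. LOAD T0 → mem=2 r[T0]=2 [LOAD]
2. LOAD T1 → mem=2 r[T1]=2 [LOAD]
3. CAS T0 → mem=3 r[T0]=2 [OK]
4. LOAD T0 → mem=3 r[T0]=3 [LOAD]
5. LOAD T2 → mem=3 r[T2]=3 [LOAD]
6. CAS T1 → mem=3 r[T1]=2 [RETRY]
7. CAS T2 → mem=4 r[T2]=3 [OK]
8. LOAD T1 → mem=4 r[T1]=4 [LOAD]
9. CAS T0 → mem=4 r[T0]=3 [RETRY]
10. CAS T1 → mem=5 r[T1]=4 [OK]
11. LOAD T1 → mem=5 r[T1]=5 [LOAD]
12. CAS T1 → mem=6 r[T1]=5 [OK]
Flip is step 7.

step = 7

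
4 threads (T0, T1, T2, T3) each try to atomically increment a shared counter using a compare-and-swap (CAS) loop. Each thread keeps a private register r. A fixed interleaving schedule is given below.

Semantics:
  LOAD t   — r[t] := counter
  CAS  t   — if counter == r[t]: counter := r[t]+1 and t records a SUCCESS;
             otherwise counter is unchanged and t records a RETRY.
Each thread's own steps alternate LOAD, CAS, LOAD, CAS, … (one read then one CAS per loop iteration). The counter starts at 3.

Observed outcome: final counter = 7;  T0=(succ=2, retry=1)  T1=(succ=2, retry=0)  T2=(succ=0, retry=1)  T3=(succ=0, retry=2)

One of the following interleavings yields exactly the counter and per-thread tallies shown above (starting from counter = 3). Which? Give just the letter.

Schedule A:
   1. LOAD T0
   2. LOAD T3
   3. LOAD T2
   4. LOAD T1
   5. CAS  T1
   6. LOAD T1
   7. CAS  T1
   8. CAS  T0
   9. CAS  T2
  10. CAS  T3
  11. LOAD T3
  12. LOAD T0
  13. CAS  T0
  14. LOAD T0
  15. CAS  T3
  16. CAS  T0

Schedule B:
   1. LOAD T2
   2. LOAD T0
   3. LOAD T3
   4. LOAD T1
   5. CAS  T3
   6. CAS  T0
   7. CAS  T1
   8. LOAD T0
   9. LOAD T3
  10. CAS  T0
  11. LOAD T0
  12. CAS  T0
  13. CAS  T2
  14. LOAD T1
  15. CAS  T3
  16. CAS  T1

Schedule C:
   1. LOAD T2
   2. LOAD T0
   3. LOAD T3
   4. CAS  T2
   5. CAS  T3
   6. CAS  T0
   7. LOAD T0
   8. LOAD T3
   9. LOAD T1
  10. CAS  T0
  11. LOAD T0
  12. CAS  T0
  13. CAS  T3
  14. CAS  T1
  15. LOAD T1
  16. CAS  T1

Tracing schedule A:
step 1: T0 LOAD ⇒ load; ctr=3 reg=3
step 2: T3 LOAD ⇒ load; ctr=3 reg=3
step 3: T2 LOAD ⇒ load; ctr=3 reg=3
step 4: T1 LOAD ⇒ load; ctr=3 reg=3
step 5: T1 CAS ⇒ ok; ctr=4 reg=3
step 6: T1 LOAD ⇒ load; ctr=4 reg=4
step 7: T1 CAS ⇒ ok; ctr=5 reg=4
step 8: T0 CAS ⇒ retry; ctr=5 reg=3
step 9: T2 CAS ⇒ retry; ctr=5 reg=3
step 10: T3 CAS ⇒ retry; ctr=5 reg=3
step 11: T3 LOAD ⇒ load; ctr=5 reg=5
step 12: T0 LOAD ⇒ load; ctr=5 reg=5
step 13: T0 CAS ⇒ ok; ctr=6 reg=5
step 14: T0 LOAD ⇒ load; ctr=6 reg=6
step 15: T3 CAS ⇒ retry; ctr=6 reg=5
step 16: T0 CAS ⇒ ok; ctr=7 reg=6

A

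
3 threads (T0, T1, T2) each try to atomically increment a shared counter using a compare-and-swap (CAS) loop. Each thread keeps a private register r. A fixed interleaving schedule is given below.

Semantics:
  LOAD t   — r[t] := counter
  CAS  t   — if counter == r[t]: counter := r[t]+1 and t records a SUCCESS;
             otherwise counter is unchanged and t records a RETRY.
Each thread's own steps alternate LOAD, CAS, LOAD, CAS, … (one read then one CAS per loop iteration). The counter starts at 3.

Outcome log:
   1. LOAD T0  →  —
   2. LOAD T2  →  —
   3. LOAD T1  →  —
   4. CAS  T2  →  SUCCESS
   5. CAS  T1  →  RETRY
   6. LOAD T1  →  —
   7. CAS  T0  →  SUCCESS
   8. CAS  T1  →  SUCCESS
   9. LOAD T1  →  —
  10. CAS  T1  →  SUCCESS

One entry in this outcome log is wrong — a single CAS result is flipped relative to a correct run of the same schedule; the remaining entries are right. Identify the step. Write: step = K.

step = 7

Reference trace:
#1 T0 reads 3
#2 T2 reads 3
#3 T1 reads 3
#4 T2 CAS(3→4) writes; counter now 4
#5 T1 CAS(3→4) fails; counter now 4
#6 T1 reads 4
#7 T0 CAS(3→4) fails; counter now 4
#8 T1 CAS(4→5) writes; counter now 5
#9 T1 reads 5
#10 T1 CAS(5→6) writes; counter now 6
Log disagrees first at step 7.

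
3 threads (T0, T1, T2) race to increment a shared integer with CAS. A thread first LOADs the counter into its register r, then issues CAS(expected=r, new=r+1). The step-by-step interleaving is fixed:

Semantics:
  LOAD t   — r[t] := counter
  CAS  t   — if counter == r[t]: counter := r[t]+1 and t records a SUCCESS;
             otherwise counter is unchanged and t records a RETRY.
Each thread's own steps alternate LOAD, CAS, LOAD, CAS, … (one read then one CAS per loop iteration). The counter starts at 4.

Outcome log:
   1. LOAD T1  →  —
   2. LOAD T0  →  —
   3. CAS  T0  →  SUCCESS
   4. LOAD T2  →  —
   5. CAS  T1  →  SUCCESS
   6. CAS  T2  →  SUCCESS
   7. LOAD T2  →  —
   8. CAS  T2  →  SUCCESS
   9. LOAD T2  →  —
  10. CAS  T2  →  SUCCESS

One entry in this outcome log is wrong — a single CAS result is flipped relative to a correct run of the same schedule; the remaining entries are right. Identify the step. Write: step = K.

Reference trace:
step 1: T1 LOAD ⇒ load; ctr=4 reg=4
step 2: T0 LOAD ⇒ load; ctr=4 reg=4
step 3: T0 CAS ⇒ ok; ctr=5 reg=4
step 4: T2 LOAD ⇒ load; ctr=5 reg=5
step 5: T1 CAS ⇒ retry; ctr=5 reg=4
step 6: T2 CAS ⇒ ok; ctr=6 reg=5
step 7: T2 LOAD ⇒ load; ctr=6 reg=6
step 8: T2 CAS ⇒ ok; ctr=7 reg=6
step 9: T2 LOAD ⇒ load; ctr=7 reg=7
step 10: T2 CAS ⇒ ok; ctr=8 reg=7
Log disagrees first at step 5.

step = 5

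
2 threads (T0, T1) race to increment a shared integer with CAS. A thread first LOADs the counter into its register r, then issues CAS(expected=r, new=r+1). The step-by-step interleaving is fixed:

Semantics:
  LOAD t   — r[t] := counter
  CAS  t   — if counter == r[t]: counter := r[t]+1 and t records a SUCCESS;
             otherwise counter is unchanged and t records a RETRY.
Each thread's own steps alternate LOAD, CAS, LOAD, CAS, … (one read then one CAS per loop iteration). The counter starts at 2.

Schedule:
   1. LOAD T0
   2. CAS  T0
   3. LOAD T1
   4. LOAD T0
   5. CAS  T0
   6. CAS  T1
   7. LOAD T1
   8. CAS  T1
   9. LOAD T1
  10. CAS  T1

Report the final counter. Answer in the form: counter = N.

1. LOAD T0 → mem=2 r[T0]=2 [LOAD]
2. CAS T0 → mem=3 r[T0]=2 [OK]
3. LOAD T1 → mem=3 r[T1]=3 [LOAD]
4. LOAD T0 → mem=3 r[T0]=3 [LOAD]
5. CAS T0 → mem=4 r[T0]=3 [OK]
6. CAS T1 → mem=4 r[T1]=3 [RETRY]
7. LOAD T1 → mem=4 r[T1]=4 [LOAD]
8. CAS T1 → mem=5 r[T1]=4 [OK]
9. LOAD T1 → mem=5 r[T1]=5 [LOAD]
10. CAS T1 → mem=6 r[T1]=5 [OK]

counter = 6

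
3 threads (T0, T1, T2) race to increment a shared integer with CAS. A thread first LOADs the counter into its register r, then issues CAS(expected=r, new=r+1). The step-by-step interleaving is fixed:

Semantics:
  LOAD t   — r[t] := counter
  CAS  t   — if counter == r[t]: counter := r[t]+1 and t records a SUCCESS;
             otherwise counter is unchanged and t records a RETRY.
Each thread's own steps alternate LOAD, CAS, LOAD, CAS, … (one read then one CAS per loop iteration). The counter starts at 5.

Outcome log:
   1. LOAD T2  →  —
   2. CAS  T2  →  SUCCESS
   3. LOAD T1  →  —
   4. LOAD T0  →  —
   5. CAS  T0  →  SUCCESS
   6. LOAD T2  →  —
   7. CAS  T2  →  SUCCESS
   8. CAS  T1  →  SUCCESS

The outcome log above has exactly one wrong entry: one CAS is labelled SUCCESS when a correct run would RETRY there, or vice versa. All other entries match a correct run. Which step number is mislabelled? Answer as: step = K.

step = 8

Correct run:
   1) LOAD T2:  M=5  r_T2=5
   2) CAS  T2:  M=6  r_T2=5 ✓
   3) LOAD T1:  M=6  r_T1=6
   4) LOAD T0:  M=6  r_T0=6
   5) CAS  T0:  M=7  r_T0=6 ✓
   6) LOAD T2:  M=7  r_T2=7
   7) CAS  T2:  M=8  r_T2=7 ✓
   8) CAS  T1:  M=8  r_T1=6 ✗
Flip is step 8.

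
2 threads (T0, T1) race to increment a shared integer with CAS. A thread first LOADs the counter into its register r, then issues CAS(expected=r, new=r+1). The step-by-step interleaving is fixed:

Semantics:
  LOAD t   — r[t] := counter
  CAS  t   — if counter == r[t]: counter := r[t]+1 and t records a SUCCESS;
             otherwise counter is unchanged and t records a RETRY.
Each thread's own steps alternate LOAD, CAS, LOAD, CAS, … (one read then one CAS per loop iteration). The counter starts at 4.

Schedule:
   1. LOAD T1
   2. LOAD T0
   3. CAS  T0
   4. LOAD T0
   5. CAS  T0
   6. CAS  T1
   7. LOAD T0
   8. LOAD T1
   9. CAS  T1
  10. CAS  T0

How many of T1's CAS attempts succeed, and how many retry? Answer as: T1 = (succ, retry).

T1 LOAD — after: cnt=4, r=4 — load
T0 LOAD — after: cnt=4, r=4 — load
T0 CAS — after: cnt=5, r=4 — ok
T0 LOAD — after: cnt=5, r=5 — load
T0 CAS — after: cnt=6, r=5 — ok
T1 CAS — after: cnt=6, r=4 — retry
T0 LOAD — after: cnt=6, r=6 — load
T1 LOAD — after: cnt=6, r=6 — load
T1 CAS — after: cnt=7, r=6 — ok
T0 CAS — after: cnt=7, r=6 — retry

T1 = (1, 1)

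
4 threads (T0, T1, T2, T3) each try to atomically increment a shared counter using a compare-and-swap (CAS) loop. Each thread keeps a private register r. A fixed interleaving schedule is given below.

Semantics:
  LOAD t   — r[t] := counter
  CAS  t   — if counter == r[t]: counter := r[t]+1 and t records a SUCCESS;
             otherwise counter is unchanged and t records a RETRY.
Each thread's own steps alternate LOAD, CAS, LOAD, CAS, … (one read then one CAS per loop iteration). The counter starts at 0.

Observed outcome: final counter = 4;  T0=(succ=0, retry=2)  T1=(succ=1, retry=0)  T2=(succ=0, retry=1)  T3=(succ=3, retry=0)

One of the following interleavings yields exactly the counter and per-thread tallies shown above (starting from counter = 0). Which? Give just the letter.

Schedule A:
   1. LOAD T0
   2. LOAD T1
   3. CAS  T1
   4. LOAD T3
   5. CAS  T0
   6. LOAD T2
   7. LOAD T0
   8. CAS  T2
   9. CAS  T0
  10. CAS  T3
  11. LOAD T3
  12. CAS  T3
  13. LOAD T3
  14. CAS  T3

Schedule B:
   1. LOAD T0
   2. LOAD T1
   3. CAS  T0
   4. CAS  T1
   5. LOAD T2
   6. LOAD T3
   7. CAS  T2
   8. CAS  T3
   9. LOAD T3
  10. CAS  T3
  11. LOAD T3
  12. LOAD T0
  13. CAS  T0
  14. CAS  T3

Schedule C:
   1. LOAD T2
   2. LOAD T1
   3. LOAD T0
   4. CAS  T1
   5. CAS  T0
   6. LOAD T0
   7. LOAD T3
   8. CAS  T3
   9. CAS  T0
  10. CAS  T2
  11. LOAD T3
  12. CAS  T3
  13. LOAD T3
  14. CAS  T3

Run C:
T2 LOAD — after: cnt=0, r=0 — load
T1 LOAD — after: cnt=0, r=0 — load
T0 LOAD — after: cnt=0, r=0 — load
T1 CAS — after: cnt=1, r=0 — ok
T0 CAS — after: cnt=1, r=0 — retry
T0 LOAD — after: cnt=1, r=1 — load
T3 LOAD — after: cnt=1, r=1 — load
T3 CAS — after: cnt=2, r=1 — ok
T0 CAS — after: cnt=2, r=1 — retry
T2 CAS — after: cnt=2, r=0 — retry
T3 LOAD — after: cnt=2, r=2 — load
T3 CAS — after: cnt=3, r=2 — ok
T3 LOAD — after: cnt=3, r=3 — load
T3 CAS — after: cnt=4, r=3 — ok

C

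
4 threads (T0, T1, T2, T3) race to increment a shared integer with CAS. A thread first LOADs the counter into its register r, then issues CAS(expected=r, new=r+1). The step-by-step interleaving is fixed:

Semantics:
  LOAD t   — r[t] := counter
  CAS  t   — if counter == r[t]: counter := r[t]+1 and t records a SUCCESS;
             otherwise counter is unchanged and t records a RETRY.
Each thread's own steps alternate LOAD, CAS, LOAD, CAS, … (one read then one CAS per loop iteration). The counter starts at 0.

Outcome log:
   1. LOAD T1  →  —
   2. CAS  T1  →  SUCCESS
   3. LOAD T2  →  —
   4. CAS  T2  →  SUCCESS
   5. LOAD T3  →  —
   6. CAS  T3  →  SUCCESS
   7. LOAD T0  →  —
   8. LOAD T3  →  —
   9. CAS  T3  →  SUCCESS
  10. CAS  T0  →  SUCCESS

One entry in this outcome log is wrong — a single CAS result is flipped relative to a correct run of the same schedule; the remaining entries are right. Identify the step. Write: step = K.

step = 10

Re-executing:
T1 LOAD — after: cnt=0, r=0 — load
T1 CAS — after: cnt=1, r=0 — ok
T2 LOAD — after: cnt=1, r=1 — load
T2 CAS — after: cnt=2, r=1 — ok
T3 LOAD — after: cnt=2, r=2 — load
T3 CAS — after: cnt=3, r=2 — ok
T0 LOAD — after: cnt=3, r=3 — load
T3 LOAD — after: cnt=3, r=3 — load
T3 CAS — after: cnt=4, r=3 — ok
T0 CAS — after: cnt=4, r=3 — retry
Flip is step 10.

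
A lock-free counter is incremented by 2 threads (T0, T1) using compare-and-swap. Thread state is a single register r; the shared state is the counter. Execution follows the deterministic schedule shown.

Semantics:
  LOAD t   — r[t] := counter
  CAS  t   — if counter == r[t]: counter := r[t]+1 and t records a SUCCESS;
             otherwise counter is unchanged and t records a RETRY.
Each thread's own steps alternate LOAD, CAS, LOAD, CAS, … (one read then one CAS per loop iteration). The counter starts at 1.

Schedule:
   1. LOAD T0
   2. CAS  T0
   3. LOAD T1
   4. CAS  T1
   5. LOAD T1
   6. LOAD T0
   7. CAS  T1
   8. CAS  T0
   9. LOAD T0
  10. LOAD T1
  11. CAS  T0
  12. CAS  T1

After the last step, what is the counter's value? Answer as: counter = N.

counter = 5

step 1: T0 LOAD ⇒ load; ctr=1 reg=1
step 2: T0 CAS ⇒ ok; ctr=2 reg=1
step 3: T1 LOAD ⇒ load; ctr=2 reg=2
step 4: T1 CAS ⇒ ok; ctr=3 reg=2
step 5: T1 LOAD ⇒ load; ctr=3 reg=3
step 6: T0 LOAD ⇒ load; ctr=3 reg=3
step 7: T1 CAS ⇒ ok; ctr=4 reg=3
step 8: T0 CAS ⇒ retry; ctr=4 reg=3
step 9: T0 LOAD ⇒ load; ctr=4 reg=4
step 10: T1 LOAD ⇒ load; ctr=4 reg=4
step 11: T0 CAS ⇒ ok; ctr=5 reg=4
step 12: T1 CAS ⇒ retry; ctr=5 reg=4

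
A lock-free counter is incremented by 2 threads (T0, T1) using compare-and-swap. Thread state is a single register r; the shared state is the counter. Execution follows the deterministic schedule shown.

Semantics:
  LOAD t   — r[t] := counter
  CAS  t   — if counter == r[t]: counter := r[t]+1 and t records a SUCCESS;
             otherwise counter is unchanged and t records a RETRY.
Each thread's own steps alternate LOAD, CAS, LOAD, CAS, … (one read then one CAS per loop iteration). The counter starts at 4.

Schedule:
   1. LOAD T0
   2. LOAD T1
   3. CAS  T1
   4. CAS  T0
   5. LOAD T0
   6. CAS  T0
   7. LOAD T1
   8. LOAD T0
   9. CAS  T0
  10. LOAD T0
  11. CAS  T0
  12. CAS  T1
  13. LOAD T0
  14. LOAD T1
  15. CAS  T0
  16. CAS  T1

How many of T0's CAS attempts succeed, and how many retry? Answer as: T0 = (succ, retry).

T0 = (4, 1)

   1) LOAD T0:  M=4  r_T0=4
   2) LOAD T1:  M=4  r_T1=4
   3) CAS  T1:  M=5  r_T1=4 ✓
   4) CAS  T0:  M=5  r_T0=4 ✗
   5) LOAD T0:  M=5  r_T0=5
   6) CAS  T0:  M=6  r_T0=5 ✓
   7) LOAD T1:  M=6  r_T1=6
   8) LOAD T0:  M=6  r_T0=6
   9) CAS  T0:  M=7  r_T0=6 ✓
  10) LOAD T0:  M=7  r_T0=7
  11) CAS  T0:  M=8  r_T0=7 ✓
  12) CAS  T1:  M=8  r_T1=6 ✗
  13) LOAD T0:  M=8  r_T0=8
  14) LOAD T1:  M=8  r_T1=8
  15) CAS  T0:  M=9  r_T0=8 ✓
  16) CAS  T1:  M=9  r_T1=8 ✗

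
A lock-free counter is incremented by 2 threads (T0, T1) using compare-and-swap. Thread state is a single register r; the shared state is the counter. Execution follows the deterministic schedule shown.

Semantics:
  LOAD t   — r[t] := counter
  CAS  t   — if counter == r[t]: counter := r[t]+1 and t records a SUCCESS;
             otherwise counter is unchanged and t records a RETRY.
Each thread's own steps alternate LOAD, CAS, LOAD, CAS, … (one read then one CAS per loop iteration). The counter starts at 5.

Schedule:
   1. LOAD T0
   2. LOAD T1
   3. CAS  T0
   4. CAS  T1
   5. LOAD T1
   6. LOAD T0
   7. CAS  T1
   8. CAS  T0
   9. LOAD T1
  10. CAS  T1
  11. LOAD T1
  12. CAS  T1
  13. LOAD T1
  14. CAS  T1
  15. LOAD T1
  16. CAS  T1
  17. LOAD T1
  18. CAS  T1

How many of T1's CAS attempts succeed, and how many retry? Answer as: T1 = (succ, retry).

#1 T0 reads 5
#2 T1 reads 5
#3 T0 CAS(5→6) writes; counter now 6
#4 T1 CAS(5→6) fails; counter now 6
#5 T1 reads 6
#6 T0 reads 6
#7 T1 CAS(6→7) writes; counter now 7
#8 T0 CAS(6→7) fails; counter now 7
#9 T1 reads 7
#10 T1 CAS(7→8) writes; counter now 8
#11 T1 reads 8
#12 T1 CAS(8→9) writes; counter now 9
#13 T1 reads 9
#14 T1 CAS(9→10) writes; counter now 10
#15 T1 reads 10
#16 T1 CAS(10→11) writes; counter now 11
#17 T1 reads 11
#18 T1 CAS(11→12) writes; counter now 12

T1 = (6, 1)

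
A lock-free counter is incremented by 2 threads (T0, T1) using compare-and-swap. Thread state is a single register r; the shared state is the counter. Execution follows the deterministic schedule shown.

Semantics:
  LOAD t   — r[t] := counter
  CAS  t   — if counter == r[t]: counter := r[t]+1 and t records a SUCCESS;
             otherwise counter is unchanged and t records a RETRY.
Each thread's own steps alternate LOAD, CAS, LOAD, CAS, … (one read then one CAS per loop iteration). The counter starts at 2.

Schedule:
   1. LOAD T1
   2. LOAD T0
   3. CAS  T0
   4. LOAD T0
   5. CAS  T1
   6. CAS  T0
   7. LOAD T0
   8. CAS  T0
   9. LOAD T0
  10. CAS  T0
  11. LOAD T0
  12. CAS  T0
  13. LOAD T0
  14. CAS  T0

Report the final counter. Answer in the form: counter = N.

#1 T1 reads 2
#2 T0 reads 2
#3 T0 CAS(2→3) writes; counter now 3
#4 T0 reads 3
#5 T1 CAS(2→3) fails; counter now 3
#6 T0 CAS(3→4) writes; counter now 4
#7 T0 reads 4
#8 T0 CAS(4→5) writes; counter now 5
#9 T0 reads 5
#10 T0 CAS(5→6) writes; counter now 6
#11 T0 reads 6
#12 T0 CAS(6→7) writes; counter now 7
#13 T0 reads 7
#14 T0 CAS(7→8) writes; counter now 8

counter = 8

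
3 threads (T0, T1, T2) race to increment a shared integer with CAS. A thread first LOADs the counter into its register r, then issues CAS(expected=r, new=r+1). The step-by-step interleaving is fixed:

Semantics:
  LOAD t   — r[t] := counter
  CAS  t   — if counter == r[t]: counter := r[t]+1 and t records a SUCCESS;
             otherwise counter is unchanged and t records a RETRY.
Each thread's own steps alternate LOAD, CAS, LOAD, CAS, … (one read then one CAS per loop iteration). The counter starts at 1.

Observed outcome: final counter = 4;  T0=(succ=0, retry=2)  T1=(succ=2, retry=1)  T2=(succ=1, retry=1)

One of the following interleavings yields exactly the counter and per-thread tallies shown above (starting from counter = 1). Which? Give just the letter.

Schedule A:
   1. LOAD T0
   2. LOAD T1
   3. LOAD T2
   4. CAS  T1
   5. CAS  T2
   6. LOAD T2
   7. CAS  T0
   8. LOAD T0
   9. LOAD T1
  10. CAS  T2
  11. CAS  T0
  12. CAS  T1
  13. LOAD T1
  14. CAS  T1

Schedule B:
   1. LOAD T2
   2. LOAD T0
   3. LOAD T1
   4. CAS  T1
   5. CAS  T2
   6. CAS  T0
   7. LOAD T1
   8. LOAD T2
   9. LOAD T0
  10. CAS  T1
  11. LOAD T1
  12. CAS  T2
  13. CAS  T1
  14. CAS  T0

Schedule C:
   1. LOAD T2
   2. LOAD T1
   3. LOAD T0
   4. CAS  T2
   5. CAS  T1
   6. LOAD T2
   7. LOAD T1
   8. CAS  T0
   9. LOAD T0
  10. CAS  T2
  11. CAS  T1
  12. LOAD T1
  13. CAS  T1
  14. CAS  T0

A

Run A:
T0 LOAD — after: cnt=1, r=1 — load
T1 LOAD — after: cnt=1, r=1 — load
T2 LOAD — after: cnt=1, r=1 — load
T1 CAS — after: cnt=2, r=1 — ok
T2 CAS — after: cnt=2, r=1 — retry
T2 LOAD — after: cnt=2, r=2 — load
T0 CAS — after: cnt=2, r=1 — retry
T0 LOAD — after: cnt=2, r=2 — load
T1 LOAD — after: cnt=2, r=2 — load
T2 CAS — after: cnt=3, r=2 — ok
T0 CAS — after: cnt=3, r=2 — retry
T1 CAS — after: cnt=3, r=2 — retry
T1 LOAD — after: cnt=3, r=3 — load
T1 CAS — after: cnt=4, r=3 — ok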